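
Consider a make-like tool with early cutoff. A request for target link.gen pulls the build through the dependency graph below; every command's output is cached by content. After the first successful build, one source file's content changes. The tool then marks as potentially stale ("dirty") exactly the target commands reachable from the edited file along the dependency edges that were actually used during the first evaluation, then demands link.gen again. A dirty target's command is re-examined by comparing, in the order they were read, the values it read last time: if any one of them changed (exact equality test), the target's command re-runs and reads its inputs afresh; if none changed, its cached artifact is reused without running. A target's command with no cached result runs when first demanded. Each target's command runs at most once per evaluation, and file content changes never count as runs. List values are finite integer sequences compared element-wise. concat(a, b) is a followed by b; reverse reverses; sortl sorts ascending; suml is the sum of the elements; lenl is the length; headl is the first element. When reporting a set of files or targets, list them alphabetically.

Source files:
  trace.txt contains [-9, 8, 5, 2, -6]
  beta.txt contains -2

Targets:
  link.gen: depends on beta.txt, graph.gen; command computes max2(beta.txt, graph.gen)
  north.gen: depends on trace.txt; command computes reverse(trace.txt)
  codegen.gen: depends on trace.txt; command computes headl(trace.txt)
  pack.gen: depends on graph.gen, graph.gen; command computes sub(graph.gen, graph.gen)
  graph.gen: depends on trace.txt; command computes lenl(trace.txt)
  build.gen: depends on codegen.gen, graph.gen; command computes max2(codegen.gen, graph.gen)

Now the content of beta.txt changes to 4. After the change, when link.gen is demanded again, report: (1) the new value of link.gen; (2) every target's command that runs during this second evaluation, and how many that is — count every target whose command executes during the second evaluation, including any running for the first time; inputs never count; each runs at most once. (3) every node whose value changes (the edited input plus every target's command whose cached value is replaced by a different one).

First demand of the output computes:
  graph.gen = lenl([-9, 8, 5, 2, -6]) = 5
  link.gen = max2(-2, 5) = 5

After the edit, cleaning proceeds:
  link.gen: a read changed (beta.txt -2->4) — executes, giving 5 — identical to its old value.

Demanding link.gen again yields 5.
1 target commands run: link.gen.
The nodes whose values change: beta.txt.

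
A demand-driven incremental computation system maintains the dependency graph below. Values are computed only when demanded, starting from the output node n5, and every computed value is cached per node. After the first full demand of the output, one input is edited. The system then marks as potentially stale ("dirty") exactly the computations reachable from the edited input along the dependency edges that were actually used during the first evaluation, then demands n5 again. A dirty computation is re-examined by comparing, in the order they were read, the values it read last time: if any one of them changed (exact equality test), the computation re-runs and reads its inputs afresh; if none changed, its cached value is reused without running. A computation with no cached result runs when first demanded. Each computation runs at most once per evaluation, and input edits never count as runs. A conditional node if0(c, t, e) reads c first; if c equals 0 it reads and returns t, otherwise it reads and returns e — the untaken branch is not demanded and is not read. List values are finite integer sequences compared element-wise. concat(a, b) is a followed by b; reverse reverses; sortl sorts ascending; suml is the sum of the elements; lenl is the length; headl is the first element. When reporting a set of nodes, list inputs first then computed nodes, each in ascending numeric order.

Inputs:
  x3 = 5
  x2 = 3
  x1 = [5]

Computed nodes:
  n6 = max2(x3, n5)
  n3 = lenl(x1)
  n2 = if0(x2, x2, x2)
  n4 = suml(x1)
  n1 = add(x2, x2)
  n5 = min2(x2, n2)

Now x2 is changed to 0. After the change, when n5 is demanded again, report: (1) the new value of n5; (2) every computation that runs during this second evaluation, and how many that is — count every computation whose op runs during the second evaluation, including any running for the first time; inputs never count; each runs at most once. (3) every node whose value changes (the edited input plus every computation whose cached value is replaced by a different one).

New value of n5: 0.
Computations that run: n2, n5 — 2 in total.
Values that change: x2, n2, n5.

First evaluation (everything demanded from the output):
  n2 = if0(x2=3 -> else branch x2) = 3
  n5 = min2(3, 3) = 3

Propagation after the edit:
  n2: runs — x2 3->0; x2 3->0; result 0.
  n5: runs — x2 3->0; n2 3->0; result 0.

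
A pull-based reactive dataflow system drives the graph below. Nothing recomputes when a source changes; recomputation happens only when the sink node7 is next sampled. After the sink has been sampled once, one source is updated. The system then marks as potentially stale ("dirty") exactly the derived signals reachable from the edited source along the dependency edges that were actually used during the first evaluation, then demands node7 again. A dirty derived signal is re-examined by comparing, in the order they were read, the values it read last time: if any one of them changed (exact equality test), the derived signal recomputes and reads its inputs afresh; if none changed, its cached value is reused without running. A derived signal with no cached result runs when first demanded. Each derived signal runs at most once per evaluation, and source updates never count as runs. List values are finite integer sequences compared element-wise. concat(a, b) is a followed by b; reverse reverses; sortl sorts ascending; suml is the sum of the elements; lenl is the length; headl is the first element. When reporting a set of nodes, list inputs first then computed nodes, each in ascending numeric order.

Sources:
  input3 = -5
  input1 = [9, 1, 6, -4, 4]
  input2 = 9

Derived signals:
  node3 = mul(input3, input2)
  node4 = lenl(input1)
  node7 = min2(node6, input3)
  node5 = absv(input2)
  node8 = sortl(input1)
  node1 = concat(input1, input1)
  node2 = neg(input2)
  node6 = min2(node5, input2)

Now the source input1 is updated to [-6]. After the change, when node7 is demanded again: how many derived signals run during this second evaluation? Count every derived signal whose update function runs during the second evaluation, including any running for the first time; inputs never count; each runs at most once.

First evaluation (everything demanded from the output):
  node5 = absv(9) = 9
  node6 = min2(9, 9) = 9
  node7 = min2(9, -5) = -5

Propagation after the edit:
  input1 feeds no computation that the output demands — nothing is marked dirty and nothing runs.

Key observation: input1 is never demanded by the output, so the edit triggers no recomputation at all.

Derived signals that run: none — 0 in total.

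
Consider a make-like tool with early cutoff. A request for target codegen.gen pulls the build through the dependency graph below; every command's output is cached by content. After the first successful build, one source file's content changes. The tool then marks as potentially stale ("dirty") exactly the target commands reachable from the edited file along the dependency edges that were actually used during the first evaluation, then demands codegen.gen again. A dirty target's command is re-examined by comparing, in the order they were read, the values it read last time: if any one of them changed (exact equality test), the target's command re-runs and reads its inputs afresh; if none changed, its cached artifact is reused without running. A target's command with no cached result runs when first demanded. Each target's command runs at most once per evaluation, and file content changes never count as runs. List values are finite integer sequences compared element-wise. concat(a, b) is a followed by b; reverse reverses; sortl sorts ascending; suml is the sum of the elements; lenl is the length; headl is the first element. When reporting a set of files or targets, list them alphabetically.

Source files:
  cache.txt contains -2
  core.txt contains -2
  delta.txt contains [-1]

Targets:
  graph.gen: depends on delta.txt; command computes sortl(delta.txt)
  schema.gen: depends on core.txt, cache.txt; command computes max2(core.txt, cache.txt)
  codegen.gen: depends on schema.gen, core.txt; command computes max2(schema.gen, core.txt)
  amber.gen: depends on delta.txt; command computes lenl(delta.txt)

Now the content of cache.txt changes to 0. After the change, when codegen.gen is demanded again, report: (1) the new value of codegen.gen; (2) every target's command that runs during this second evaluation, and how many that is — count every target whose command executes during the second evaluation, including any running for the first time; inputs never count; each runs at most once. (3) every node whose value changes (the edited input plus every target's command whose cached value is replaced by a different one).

Demanding codegen.gen again yields 0.
2 target commands run: codegen.gen, schema.gen.
The nodes whose values change: cache.txt, codegen.gen, schema.gen.

First demand of the output computes:
  schema.gen = max2(-2, -2) = -2
  codegen.gen = max2(-2, -2) = -2

After the edit, cleaning proceeds:
  schema.gen: a read changed (cache.txt -2->0) — executes, giving 0.
  codegen.gen: a read changed (schema.gen -2->0) — executes, giving 0.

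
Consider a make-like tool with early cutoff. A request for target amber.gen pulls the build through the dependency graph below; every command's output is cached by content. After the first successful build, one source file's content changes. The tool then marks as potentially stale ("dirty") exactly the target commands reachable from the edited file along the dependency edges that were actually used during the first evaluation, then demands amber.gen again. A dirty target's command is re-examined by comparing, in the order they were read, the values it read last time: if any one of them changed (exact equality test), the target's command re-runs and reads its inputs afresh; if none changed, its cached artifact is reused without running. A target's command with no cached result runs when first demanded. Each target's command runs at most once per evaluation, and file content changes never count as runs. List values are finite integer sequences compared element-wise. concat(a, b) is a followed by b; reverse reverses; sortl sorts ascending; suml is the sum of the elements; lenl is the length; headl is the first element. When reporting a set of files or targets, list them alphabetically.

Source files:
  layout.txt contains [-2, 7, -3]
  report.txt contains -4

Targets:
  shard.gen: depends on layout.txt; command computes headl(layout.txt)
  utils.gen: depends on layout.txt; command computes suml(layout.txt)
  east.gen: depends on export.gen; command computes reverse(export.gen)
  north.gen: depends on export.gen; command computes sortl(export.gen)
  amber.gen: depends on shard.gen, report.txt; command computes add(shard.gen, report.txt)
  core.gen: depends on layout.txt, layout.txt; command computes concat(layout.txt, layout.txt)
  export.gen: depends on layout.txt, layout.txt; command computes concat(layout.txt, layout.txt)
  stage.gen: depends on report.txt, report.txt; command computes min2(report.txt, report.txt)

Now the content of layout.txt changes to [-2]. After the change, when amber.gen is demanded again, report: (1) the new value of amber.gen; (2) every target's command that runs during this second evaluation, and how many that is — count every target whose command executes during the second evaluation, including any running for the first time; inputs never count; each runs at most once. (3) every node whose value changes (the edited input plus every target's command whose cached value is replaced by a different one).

Demanding amber.gen again yields -6.
1 target commands run: shard.gen.
The nodes whose values change: layout.txt.
Note the absorption at shard.gen: it re-runs yet its value is the same, leaving the output's value untouched.

First demand of the output computes:
  shard.gen = headl([-2, 7, -3]) = -2
  amber.gen = add(-2, -4) = -6

After the edit, cleaning proceeds:
  shard.gen: a read changed (layout.txt [-2, 7, -3]->[-2]) — executes, giving -2 — identical to its old value.
  amber.gen: dirty, but its reads are unchanged (shard.gen unchanged, report.txt unchanged); cached -6 stands.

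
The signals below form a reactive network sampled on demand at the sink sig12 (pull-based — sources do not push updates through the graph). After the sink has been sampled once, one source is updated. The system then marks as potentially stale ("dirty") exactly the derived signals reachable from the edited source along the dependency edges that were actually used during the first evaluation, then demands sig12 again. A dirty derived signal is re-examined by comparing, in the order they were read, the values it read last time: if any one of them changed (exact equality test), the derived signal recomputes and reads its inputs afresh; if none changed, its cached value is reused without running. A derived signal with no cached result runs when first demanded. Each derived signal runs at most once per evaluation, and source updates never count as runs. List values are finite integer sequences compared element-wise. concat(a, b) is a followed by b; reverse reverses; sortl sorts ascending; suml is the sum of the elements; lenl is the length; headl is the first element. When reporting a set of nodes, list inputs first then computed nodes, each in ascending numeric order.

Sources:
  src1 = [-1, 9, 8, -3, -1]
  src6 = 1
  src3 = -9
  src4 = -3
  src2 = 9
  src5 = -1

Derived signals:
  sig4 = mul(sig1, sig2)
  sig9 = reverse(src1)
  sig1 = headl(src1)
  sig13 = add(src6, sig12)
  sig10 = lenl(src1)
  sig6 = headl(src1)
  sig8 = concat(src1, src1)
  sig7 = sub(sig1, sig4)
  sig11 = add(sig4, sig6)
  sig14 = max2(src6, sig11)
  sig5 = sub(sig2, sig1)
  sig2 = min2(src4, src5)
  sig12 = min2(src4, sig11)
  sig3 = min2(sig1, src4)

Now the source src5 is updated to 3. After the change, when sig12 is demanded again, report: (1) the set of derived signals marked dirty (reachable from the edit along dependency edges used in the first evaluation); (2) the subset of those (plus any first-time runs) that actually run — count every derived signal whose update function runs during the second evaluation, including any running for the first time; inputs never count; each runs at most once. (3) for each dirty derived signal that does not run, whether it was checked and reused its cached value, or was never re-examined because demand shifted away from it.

Initial pass — values computed on the first demand:
  sig1 = headl([-1, 9, 8, -3, -1]) = -1
  sig2 = min2(-3, -1) = -3
  sig4 = mul(-1, -3) = 3
  sig6 = headl([-1, 9, 8, -3, -1]) = -1
  sig11 = add(3, -1) = 2
  sig12 = min2(-3, 2) = -3

Second demand — change propagation:
  sig2: re-runs because src5 -1->3; new result -3 (unchanged).
  sig4: re-examined; everything it read last time is the same (sig1 unchanged, sig2 unchanged) — cache 3 kept, no run.
  sig11: re-examined; everything it read last time is the same (sig4 unchanged, sig6 unchanged) — cache 2 kept, no run.
  sig12: re-examined; everything it read last time is the same (src4 unchanged, sig11 unchanged) — cache -3 kept, no run.

The important point: sig2 recomputes to an identical value, and the output ends up unchanged.

Dirty set: sig2, sig4, sig11, sig12.
Run set: sig2 (1 run).
Re-examined without running (cache reused): sig4, sig11, sig12.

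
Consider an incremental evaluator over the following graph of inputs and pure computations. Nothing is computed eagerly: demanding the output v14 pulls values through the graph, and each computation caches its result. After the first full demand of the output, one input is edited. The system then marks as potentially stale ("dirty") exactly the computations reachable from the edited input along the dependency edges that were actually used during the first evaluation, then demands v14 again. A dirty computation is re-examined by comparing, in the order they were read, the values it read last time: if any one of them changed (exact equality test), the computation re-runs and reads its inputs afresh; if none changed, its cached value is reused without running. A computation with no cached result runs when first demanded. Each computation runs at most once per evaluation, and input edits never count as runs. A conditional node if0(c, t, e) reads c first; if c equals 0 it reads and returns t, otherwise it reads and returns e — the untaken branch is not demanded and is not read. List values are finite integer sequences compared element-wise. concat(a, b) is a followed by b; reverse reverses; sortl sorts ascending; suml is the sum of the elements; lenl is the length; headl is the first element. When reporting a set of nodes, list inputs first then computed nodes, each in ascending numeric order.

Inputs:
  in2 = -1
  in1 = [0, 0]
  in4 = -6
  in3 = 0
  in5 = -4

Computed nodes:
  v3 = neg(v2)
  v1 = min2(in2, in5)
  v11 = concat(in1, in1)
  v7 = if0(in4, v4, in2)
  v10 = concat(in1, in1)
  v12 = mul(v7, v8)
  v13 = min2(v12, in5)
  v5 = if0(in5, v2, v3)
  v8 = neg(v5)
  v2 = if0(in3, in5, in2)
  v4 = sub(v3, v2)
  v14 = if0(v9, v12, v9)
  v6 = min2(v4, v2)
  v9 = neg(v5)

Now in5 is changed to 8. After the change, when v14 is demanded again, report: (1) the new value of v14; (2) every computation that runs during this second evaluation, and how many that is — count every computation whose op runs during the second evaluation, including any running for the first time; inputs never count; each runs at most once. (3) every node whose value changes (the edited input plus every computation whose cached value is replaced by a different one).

Initial pass — values computed on the first demand:
  v2 = if0(in3=0 -> then branch in5) = -4
  v3 = neg(-4) = 4
  v5 = if0(in5=-4 -> else branch v3) = 4
  v9 = neg(4) = -4
  v14 = if0(v9=-4 -> else branch v9) = -4

Second demand — change propagation:
  v2: re-runs because in5 -4->8; new result 8.
  v3: re-runs because v2 -4->8; new result -8.
  v5: re-runs because in5 -4->8; v3 4->-8; new result -8.
  v9: re-runs because v5 4->-8; new result 8.
  v14: re-runs because v9 -4->8; v9 -4->8; new result 8.

v14 now evaluates to 8.
Run set: v2, v3, v5, v9, v14 (5 run).
Changed values: in5, v2, v3, v5, v9, v14.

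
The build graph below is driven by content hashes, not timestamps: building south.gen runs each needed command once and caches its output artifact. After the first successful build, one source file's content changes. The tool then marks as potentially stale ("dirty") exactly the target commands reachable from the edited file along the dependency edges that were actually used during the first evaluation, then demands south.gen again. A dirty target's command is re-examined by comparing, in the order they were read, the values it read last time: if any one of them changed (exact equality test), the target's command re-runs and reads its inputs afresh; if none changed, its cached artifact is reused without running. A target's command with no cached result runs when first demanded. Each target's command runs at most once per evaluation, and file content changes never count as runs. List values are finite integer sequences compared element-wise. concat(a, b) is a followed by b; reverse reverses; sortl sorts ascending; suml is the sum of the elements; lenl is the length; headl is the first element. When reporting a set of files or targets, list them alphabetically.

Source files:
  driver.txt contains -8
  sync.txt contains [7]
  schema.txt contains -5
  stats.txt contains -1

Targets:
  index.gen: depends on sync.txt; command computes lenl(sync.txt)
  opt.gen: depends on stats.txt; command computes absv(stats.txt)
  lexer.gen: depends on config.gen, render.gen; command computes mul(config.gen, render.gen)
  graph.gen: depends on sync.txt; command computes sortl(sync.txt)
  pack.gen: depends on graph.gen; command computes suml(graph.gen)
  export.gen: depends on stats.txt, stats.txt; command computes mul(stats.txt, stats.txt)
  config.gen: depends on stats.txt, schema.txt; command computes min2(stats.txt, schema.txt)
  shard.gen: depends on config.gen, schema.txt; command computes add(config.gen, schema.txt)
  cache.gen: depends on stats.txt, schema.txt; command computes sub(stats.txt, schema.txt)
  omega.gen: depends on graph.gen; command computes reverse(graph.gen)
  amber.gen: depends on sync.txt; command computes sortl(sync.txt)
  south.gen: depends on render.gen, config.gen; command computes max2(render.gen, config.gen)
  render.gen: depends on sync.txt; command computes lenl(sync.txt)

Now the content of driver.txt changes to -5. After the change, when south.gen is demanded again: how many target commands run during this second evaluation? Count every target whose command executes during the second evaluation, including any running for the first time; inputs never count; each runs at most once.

Run set: none (0 run).
The important point: nothing the output needs ever reads driver.txt, so the edit is invisible to it.

Initial pass — values computed on the first demand:
  config.gen = min2(-1, -5) = -5
  render.gen = lenl([7]) = 1
  south.gen = max2(1, -5) = 1

Second demand — change propagation:
  no demanded computation ever read driver.txt, so the edit dirties nothing and nothing runs.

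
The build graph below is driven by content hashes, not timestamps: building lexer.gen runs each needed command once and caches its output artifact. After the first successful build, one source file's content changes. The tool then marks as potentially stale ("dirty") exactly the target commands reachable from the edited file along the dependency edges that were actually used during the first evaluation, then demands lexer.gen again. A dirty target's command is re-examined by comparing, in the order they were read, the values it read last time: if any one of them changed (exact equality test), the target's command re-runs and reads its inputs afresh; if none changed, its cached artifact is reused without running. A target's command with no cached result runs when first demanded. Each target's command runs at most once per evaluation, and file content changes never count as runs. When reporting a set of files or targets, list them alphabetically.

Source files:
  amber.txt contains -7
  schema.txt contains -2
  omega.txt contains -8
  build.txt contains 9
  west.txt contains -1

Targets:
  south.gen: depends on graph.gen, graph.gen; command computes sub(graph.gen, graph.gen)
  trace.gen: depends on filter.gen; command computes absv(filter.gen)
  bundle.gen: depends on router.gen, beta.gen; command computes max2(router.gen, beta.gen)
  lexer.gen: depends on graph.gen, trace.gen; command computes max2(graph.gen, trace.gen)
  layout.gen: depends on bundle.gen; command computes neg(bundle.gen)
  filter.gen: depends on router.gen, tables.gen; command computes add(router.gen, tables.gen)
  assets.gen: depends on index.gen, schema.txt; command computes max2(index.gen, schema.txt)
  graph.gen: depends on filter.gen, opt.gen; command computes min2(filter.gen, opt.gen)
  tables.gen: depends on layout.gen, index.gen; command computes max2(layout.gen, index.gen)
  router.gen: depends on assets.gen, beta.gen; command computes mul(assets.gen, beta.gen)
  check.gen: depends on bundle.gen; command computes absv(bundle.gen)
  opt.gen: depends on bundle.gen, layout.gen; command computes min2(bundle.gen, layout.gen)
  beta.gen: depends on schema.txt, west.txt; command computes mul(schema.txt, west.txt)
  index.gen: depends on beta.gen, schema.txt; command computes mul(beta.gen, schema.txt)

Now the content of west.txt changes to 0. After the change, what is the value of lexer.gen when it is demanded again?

lexer.gen now evaluates to 0.

Initial pass — values computed on the first demand:
  beta.gen = mul(-2, -1) = 2
  index.gen = mul(2, -2) = -4
  assets.gen = max2(-4, -2) = -2
  router.gen = mul(-2, 2) = -4
  bundle.gen = max2(-4, 2) = 2
  layout.gen = neg(2) = -2
  opt.gen = min2(2, -2) = -2
  tables.gen = max2(-2, -4) = -2
  filter.gen = add(-4, -2) = -6
  graph.gen = min2(-6, -2) = -6
  trace.gen = absv(-6) = 6
  lexer.gen = max2(-6, 6) = 6

Second demand — change propagation:
  beta.gen: re-runs because west.txt -1->0; new result 0.
  index.gen: re-runs because beta.gen 2->0; new result 0.
  assets.gen: re-runs because index.gen -4->0; new result 0.
  router.gen: re-runs because assets.gen -2->0; beta.gen 2->0; new result 0.
  bundle.gen: re-runs because router.gen -4->0; beta.gen 2->0; new result 0.
  layout.gen: re-runs because bundle.gen 2->0; new result 0.
  opt.gen: re-runs because bundle.gen 2->0; layout.gen -2->0; new result 0.
  tables.gen: re-runs because layout.gen -2->0; index.gen -4->0; new result 0.
  filter.gen: re-runs because router.gen -4->0; tables.gen -2->0; new result 0.
  graph.gen: re-runs because filter.gen -6->0; opt.gen -2->0; new result 0.
  trace.gen: re-runs because filter.gen -6->0; new result 0.
  lexer.gen: re-runs because graph.gen -6->0; trace.gen 6->0; new result 0.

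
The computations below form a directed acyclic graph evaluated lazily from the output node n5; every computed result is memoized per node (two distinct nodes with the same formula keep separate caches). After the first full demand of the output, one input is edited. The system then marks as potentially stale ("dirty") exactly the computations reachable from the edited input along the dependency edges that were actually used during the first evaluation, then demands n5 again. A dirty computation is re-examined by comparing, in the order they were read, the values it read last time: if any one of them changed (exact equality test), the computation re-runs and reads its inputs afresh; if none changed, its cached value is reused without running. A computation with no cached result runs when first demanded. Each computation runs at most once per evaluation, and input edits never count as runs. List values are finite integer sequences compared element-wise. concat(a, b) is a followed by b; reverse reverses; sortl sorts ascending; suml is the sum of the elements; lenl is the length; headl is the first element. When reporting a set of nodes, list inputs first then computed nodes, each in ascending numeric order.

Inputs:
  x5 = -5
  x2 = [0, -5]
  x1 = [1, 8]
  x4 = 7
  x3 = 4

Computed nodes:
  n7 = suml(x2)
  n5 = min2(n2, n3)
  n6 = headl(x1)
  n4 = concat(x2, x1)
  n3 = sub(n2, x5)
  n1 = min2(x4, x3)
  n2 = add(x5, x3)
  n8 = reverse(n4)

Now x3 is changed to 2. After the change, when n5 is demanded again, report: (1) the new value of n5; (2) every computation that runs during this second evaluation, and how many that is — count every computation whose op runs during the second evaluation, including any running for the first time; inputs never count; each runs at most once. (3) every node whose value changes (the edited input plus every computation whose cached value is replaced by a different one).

Demanding n5 again yields -3.
3 computations run: n2, n3, n5.
The nodes whose values change: x3, n2, n3, n5.

First demand of the output computes:
  n2 = add(-5, 4) = -1
  n3 = sub(-1, -5) = 4
  n5 = min2(-1, 4) = -1

After the edit, cleaning proceeds:
  n2: a read changed (x3 4->2) — executes, giving -3.
  n3: a read changed (n2 -1->-3) — executes, giving 2.
  n5: a read changed (n2 -1->-3; n3 4->2) — executes, giving -3.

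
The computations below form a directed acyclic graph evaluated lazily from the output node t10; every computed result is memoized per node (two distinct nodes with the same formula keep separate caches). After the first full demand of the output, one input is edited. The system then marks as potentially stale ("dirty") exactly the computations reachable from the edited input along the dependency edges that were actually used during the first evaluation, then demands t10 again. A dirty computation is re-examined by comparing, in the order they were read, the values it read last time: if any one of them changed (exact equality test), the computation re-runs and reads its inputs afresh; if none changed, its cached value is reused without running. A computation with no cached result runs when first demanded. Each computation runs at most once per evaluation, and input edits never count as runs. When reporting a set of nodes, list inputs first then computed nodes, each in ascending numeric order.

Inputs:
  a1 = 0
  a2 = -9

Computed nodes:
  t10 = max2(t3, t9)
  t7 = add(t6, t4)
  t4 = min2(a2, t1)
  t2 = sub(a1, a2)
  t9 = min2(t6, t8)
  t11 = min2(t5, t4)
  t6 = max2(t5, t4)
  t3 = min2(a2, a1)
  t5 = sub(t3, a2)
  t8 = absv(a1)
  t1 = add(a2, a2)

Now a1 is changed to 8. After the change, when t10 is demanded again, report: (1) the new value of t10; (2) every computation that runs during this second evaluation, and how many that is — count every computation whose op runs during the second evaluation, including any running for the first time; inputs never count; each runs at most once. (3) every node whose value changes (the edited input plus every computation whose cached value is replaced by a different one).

First demand of the output computes:
  t1 = add(-9, -9) = -18
  t3 = min2(-9, 0) = -9
  t4 = min2(-9, -18) = -18
  t5 = sub(-9, -9) = 0
  t6 = max2(0, -18) = 0
  t8 = absv(0) = 0
  t9 = min2(0, 0) = 0
  t10 = max2(-9, 0) = 0

After the edit, cleaning proceeds:
  t3: a read changed (a1 0->8) — executes, giving -9 — identical to its old value.
  t5: dirty, but its reads are unchanged (t3 unchanged, a2 unchanged); cached 0 stands.
  t6: dirty, but its reads are unchanged (t5 unchanged, t4 unchanged); cached 0 stands.
  t8: a read changed (a1 0->8) — executes, giving 8.
  t9: a read changed (t8 0->8) — executes, giving 0 — identical to its old value.
  t10: dirty, but its reads are unchanged (t3 unchanged, t9 unchanged); cached 0 stands.

Note where the cutoff bites: t5 is checked, finds nothing changed, and keeps its cache.

Demanding t10 again yields 0.
3 computations run: t3, t8, t9.
The nodes whose values change: a1, t8.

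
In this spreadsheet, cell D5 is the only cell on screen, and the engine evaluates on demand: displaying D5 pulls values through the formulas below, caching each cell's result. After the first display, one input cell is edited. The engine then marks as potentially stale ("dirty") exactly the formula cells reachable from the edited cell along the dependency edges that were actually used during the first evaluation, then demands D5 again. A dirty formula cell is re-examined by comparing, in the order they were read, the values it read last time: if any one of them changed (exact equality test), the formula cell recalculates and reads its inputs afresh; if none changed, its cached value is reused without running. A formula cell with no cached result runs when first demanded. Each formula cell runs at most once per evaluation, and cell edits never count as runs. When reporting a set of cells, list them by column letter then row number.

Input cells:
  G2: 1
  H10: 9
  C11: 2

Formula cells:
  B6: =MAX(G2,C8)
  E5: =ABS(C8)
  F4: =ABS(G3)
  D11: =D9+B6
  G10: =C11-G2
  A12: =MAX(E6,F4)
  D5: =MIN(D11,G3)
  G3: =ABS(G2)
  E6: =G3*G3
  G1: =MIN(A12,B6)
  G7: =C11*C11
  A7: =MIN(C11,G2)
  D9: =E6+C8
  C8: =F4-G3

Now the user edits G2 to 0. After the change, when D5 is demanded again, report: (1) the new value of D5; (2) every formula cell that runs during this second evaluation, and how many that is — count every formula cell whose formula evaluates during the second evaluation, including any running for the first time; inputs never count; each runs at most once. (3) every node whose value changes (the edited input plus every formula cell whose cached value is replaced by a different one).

Initial pass — values computed on the first demand:
  G3 = ABS(1) = 1
  E6 = 1 * 1 = 1
  F4 = ABS(1) = 1
  C8 = 1 - 1 = 0
  B6 = MAX(1, 0) = 1
  D9 = 1 + 0 = 1
  D11 = 1 + 1 = 2
  D5 = MIN(2, 1) = 1

Second demand — change propagation:
  G3: re-runs because G2 1->0; new result 0.
  E6: re-runs because G3 1->0; G3 1->0; new result 0.
  F4: re-runs because G3 1->0; new result 0.
  C8: re-runs because F4 1->0; G3 1->0; new result 0 (unchanged).
  B6: re-runs because G2 1->0; new result 0.
  D9: re-runs because E6 1->0; new result 0.
  D11: re-runs because D9 1->0; B6 1->0; new result 0.
  D5: re-runs because D11 2->0; G3 1->0; new result 0.

D5 now evaluates to 0.
Run set: B6, C8, D5, D9, D11, E6, F4, G3 (8 run).
Changed values: B6, D5, D9, D11, E6, F4, G2, G3.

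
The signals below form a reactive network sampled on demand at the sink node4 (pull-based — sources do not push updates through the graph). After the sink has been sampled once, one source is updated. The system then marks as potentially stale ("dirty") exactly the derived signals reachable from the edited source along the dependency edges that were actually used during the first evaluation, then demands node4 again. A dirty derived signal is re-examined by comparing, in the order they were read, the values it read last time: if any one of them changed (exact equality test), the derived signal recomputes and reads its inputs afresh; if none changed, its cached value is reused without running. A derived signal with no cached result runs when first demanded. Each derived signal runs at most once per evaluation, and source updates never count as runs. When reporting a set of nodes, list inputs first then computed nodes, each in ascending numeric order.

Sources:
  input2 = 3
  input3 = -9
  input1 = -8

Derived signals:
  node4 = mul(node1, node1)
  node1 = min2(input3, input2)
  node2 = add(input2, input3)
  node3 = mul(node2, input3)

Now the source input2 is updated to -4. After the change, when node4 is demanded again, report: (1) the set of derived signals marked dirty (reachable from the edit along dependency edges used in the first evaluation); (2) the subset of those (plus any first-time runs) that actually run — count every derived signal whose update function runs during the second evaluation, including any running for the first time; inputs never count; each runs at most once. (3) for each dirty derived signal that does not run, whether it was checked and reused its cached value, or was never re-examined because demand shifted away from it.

Dirty set: node1, node4.
Run set: node1 (1 run).
Re-examined without running (cache reused): node4.
The important point: node1 recomputes to an identical value, and the output ends up unchanged.

Initial pass — values computed on the first demand:
  node1 = min2(-9, 3) = -9
  node4 = mul(-9, -9) = 81

Second demand — change propagation:
  node1: re-runs because input2 3->-4; new result -9 (unchanged).
  node4: re-examined; everything it read last time is the same (node1 unchanged, node1 unchanged) — cache 81 kept, no run.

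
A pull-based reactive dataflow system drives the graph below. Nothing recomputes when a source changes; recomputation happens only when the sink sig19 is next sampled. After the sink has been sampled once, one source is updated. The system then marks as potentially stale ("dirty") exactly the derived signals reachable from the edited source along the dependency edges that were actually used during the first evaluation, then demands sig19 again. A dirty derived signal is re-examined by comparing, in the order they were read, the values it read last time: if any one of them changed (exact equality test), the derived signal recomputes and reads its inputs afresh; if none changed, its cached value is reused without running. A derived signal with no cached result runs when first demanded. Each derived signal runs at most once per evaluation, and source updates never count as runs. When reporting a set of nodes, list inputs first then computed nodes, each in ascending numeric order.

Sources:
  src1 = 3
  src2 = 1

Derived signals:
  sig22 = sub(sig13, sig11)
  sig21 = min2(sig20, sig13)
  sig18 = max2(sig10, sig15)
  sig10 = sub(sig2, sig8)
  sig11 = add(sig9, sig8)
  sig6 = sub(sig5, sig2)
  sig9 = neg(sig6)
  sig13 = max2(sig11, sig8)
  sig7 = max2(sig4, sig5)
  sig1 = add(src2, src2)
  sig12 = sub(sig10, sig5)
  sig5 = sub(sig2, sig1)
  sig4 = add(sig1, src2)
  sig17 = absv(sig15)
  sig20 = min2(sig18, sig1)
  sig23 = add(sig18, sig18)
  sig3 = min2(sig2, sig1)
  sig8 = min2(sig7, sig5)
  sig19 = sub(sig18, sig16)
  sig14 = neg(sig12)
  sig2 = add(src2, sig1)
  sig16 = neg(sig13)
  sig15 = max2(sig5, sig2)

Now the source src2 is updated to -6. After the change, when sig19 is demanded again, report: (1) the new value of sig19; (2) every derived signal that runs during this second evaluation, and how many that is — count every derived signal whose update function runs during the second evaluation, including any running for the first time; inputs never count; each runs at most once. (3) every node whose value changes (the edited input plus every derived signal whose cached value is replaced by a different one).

New value of sig19: -12.
Derived signals that run: sig1, sig2, sig4, sig5, sig6, sig7, sig8, sig9, sig10, sig11, sig13, sig15, sig16, sig18, sig19 — 15 in total.
Values that change: src2, sig1, sig2, sig4, sig5, sig6, sig7, sig8, sig9, sig10, sig11, sig13, sig15, sig16, sig18, sig19.

First evaluation (everything demanded from the output):
  sig1 = add(1, 1) = 2
  sig2 = add(1, 2) = 3
  sig4 = add(2, 1) = 3
  sig5 = sub(3, 2) = 1
  sig6 = sub(1, 3) = -2
  sig7 = max2(3, 1) = 3
  sig8 = min2(3, 1) = 1
  sig9 = neg(-2) = 2
  sig10 = sub(3, 1) = 2
  sig11 = add(2, 1) = 3
  sig13 = max2(3, 1) = 3
  sig15 = max2(1, 3) = 3
  sig16 = neg(3) = -3
  sig18 = max2(2, 3) = 3
  sig19 = sub(3, -3) = 6

Propagation after the edit:
  sig1: runs — src2 1->-6; src2 1->-6; result -12.
  sig2: runs — src2 1->-6; sig1 2->-12; result -18.
  sig4: runs — sig1 2->-12; src2 1->-6; result -18.
  sig5: runs — sig2 3->-18; sig1 2->-12; result -6.
  sig6: runs — sig5 1->-6; sig2 3->-18; result 12.
  sig7: runs — sig4 3->-18; sig5 1->-6; result -6.
  sig8: runs — sig7 3->-6; sig5 1->-6; result -6.
  sig9: runs — sig6 -2->12; result -12.
  sig10: runs — sig2 3->-18; sig8 1->-6; result -12.
  sig11: runs — sig9 2->-12; sig8 1->-6; result -18.
  sig13: runs — sig11 3->-18; sig8 1->-6; result -6.
  sig15: runs — sig5 1->-6; sig2 3->-18; result -6.
  sig16: runs — sig13 3->-6; result 6.
  sig18: runs — sig10 2->-12; sig15 3->-6; result -6.
  sig19: runs — sig18 3->-6; sig16 -3->6; result -12.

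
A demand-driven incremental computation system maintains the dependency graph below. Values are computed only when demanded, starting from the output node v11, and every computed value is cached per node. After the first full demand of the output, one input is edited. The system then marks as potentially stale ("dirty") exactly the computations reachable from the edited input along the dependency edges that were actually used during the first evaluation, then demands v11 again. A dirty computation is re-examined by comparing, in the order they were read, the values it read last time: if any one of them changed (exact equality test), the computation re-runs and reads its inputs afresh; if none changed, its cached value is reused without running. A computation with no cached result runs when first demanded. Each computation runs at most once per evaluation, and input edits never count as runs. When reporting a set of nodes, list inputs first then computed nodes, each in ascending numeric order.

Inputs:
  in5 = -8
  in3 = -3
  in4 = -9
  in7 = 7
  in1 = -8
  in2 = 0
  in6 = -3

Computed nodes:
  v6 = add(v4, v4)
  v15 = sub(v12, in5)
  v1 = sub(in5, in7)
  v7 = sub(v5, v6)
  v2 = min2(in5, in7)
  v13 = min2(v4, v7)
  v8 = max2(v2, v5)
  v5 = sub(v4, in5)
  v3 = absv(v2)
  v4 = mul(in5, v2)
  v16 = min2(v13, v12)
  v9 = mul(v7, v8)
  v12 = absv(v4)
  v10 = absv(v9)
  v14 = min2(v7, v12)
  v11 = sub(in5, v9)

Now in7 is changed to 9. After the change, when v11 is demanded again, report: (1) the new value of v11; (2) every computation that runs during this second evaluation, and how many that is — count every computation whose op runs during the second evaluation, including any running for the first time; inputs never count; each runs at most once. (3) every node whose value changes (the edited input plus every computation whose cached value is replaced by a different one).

New value of v11: 4024.
Computations that run: v2 — 1 in total.
Values that change: in7.
Key observation: the change is absorbed at v2 — it re-runs but produces the same value, and the output's value is unchanged.

First evaluation (everything demanded from the output):
  v2 = min2(-8, 7) = -8
  v4 = mul(-8, -8) = 64
  v5 = sub(64, -8) = 72
  v6 = add(64, 64) = 128
  v7 = sub(72, 128) = -56
  v8 = max2(-8, 72) = 72
  v9 = mul(-56, 72) = -4032
  v11 = sub(-8, -4032) = 4024

Propagation after the edit:
  v2: runs — in7 7->9; result -8 (same value as before).
  v4: checked — values it read are unchanged (in5 unchanged, v2 unchanged); reused cached 64 without running.
  v5: checked — values it read are unchanged (v4 unchanged, in5 unchanged); reused cached 72 without running.
  v6: checked — values it read are unchanged (v4 unchanged, v4 unchanged); reused cached 128 without running.
  v7: checked — values it read are unchanged (v5 unchanged, v6 unchanged); reused cached -56 without running.
  v8: checked — values it read are unchanged (v2 unchanged, v5 unchanged); reused cached 72 without running.
  v9: checked — values it read are unchanged (v7 unchanged, v8 unchanged); reused cached -4032 without running.
  v11: checked — values it read are unchanged (in5 unchanged, v9 unchanged); reused cached 4024 without running.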